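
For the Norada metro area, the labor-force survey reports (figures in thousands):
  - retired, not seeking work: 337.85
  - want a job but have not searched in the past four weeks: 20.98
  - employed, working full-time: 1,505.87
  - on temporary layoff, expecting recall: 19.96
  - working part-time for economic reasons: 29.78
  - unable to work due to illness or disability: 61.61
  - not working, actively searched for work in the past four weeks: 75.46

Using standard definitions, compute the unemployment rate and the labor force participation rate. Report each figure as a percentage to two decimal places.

Employed = 1,505.87 + 29.78 = 1,535.65 thousand (anyone who worked, including part-time for economic reasons, counts as employed).
Unemployed = 19.96 + 75.46 = 95.42 thousand (jobless and actively searching, or on temporary layoff).
Labor force = 1,535.65 + 95.42 = 1,631.07 thousand.
Not in labor force = 337.85 + 20.98 + 61.61 = 420.44 thousand (those not working and not actively searching are outside the labor force — including those who want a job but have given up searching).
Civilian working-age population = 1,631.07 + 420.44 = 2,051.51 thousand.
Unemployment rate = 95.42 / 1,631.07 = 5.85%.
Labor force participation rate = 1,631.07 / 2,051.51 = 79.51%.

Unemployment rate ≈ 5.85%; labor force participation rate ≈ 79.51%.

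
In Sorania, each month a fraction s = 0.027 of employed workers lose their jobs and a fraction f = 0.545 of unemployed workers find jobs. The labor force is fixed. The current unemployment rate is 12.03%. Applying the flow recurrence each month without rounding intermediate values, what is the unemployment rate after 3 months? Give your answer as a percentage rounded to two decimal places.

Unemployment rate after three months ≈ 5.29%.

With a fixed labor force, u_{t+1} = u_t + s·(1−u_t) − f·u_t = u_t·(1−s−f) + s.
Here 1−s−f = 0.428 and s = 0.027.
u_1 = 0.120300 × 0.428 + 0.027 = 0.078488.
u_2 = 0.078488 × 0.428 + 0.027 = 0.060593.
u_3 = 0.060593 × 0.428 + 0.027 = 0.052934.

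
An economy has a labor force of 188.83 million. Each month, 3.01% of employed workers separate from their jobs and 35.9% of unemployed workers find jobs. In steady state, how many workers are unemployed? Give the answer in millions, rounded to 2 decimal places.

Steady-state unemployment rate u* = s/(s+f) = 3.01/(3.01+35.9) = 0.077358.
Unemployed = u* × labor force = 0.077358 × 188.83 ≈ 14.61 million.

About 14.61 million are unemployed in steady state.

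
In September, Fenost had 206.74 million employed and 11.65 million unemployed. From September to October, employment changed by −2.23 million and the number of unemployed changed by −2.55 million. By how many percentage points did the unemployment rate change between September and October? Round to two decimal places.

September: labor force = 206.74 + 11.65 = 218.39; u = 11.65/218.39 = 5.33%.
October: labor force = 204.51 + 9.10 = 213.61; u = 9.10/213.61 = 4.26%.
Change = 4.26% − 5.33% = −1.07 pp.

The unemployment rate changed by −1.07 percentage points.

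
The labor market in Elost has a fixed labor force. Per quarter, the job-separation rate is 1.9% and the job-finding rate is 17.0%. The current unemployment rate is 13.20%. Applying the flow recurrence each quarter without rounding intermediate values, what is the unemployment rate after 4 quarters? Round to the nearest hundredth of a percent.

With a fixed labor force, u_{t+1} = u_t + s·(1−u_t) − f·u_t = u_t·(1−s−f) + s.
Here 1−s−f = 0.811 and s = 0.019.
u_1 = 0.132000 × 0.811 + 0.019 = 0.126052.
u_2 = 0.126052 × 0.811 + 0.019 = 0.121228.
u_3 = 0.121228 × 0.811 + 0.019 = 0.117316.
u_4 = 0.117316 × 0.811 + 0.019 = 0.114143.

Unemployment rate after four quarters ≈ 11.41%.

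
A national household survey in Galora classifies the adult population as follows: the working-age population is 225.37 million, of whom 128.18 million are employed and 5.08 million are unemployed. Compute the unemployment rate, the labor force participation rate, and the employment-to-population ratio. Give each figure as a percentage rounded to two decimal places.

Unemployment rate ≈ 3.81%; labor force participation rate ≈ 59.13%; employment-population ratio ≈ 56.88%.

Labor force = employed + unemployed = 128.18 + 5.08 = 133.26 million.
Unemployment rate = 5.08 / 133.26 = 3.81%.
Labor force participation rate = 133.26 / 225.37 = 59.13%.
Employment-population ratio = 128.18 / 225.37 = 56.88%.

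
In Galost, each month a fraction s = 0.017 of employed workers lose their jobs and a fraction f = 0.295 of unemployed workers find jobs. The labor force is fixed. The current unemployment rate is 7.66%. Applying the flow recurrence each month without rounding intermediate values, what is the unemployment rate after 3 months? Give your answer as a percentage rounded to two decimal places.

With a fixed labor force, u_{t+1} = u_t + s·(1−u_t) − f·u_t = u_t·(1−s−f) + s.
Here 1−s−f = 0.688 and s = 0.017.
u_1 = 0.076600 × 0.688 + 0.017 = 0.069701.
u_2 = 0.069701 × 0.688 + 0.017 = 0.064954.
u_3 = 0.064954 × 0.688 + 0.017 = 0.061688.

Unemployment rate after three months ≈ 6.17%.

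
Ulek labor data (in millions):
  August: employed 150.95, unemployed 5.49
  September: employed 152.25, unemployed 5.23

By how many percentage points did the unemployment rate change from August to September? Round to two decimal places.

August: labor force = 150.95 + 5.49 = 156.44; u = 5.49/156.44 = 3.51%.
September: labor force = 152.25 + 5.23 = 157.48; u = 5.23/157.48 = 3.32%.
Change = 3.32% − 3.51% = −0.19 pp.

The unemployment rate changed by −0.19 percentage points.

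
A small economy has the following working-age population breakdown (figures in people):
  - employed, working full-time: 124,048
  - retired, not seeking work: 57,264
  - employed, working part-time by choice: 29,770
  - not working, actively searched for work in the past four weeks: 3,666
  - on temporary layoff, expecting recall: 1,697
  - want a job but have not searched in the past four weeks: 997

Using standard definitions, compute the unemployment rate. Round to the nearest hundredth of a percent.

Unemployment rate ≈ 3.37%.

Employed = 124,048 + 29,770 = 153,818.
Unemployed = 3,666 + 1,697 = 5,363 (jobless and actively searching, or on temporary layoff).
Labor force = 153,818 + 5,363 = 159,181.
Unemployment rate = 5,363 / 159,181 = 3.37%.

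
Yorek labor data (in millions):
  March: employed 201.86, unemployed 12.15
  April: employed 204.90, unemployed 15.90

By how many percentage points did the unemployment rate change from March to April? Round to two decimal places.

March: labor force = 201.86 + 12.15 = 214.01; u = 12.15/214.01 = 5.68%.
April: labor force = 204.90 + 15.90 = 220.80; u = 15.90/220.80 = 7.20%.
Change = 7.20% − 5.68% = +1.52 pp.

The unemployment rate changed by +1.52 percentage points.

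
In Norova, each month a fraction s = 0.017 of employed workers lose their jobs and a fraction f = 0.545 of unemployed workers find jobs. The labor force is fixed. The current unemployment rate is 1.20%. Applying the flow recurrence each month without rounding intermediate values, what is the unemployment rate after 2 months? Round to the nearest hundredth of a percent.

Unemployment rate after two months ≈ 2.67%.

With a fixed labor force, u_{t+1} = u_t + s·(1−u_t) − f·u_t = u_t·(1−s−f) + s.
Here 1−s−f = 0.438 and s = 0.017.
u_1 = 0.012000 × 0.438 + 0.017 = 0.022256.
u_2 = 0.022256 × 0.438 + 0.017 = 0.026748.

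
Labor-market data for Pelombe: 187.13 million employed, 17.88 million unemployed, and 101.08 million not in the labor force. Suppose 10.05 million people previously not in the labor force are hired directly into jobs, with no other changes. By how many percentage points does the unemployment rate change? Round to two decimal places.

The unemployment rate changes by −0.41 percentage points.

Initially, labor force = 187.13 + 17.88 = 205.01 million, so u = 17.88/205.01 = 8.72%.
After the change, employed and labor force both rise by 10.05; unemployed unchanged → E = 197.18, U = 17.88, labor force = 215.06 million.
New unemployment rate = 17.88 / 215.06 = 8.31%.
Change = 8.31% − 8.72% = −0.41 percentage points.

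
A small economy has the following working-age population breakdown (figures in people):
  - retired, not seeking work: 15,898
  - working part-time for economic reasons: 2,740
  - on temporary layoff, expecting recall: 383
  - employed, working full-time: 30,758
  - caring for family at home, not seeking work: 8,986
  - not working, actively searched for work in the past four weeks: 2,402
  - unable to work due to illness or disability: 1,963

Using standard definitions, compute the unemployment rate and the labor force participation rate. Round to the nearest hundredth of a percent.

Employed = 2,740 + 30,758 = 33,498 (anyone who worked, including part-time for economic reasons, counts as employed).
Unemployed = 383 + 2,402 = 2,785 (jobless and actively searching, or on temporary layoff).
Labor force = 33,498 + 2,785 = 36,283.
Not in labor force = 15,898 + 8,986 + 1,963 = 26,847 (those not working and not actively searching are outside the labor force).
Civilian working-age population = 36,283 + 26,847 = 63,130.
Unemployment rate = 2,785 / 36,283 = 7.68%.
Labor force participation rate = 36,283 / 63,130 = 57.47%.

Unemployment rate ≈ 7.68%; labor force participation rate ≈ 57.47%.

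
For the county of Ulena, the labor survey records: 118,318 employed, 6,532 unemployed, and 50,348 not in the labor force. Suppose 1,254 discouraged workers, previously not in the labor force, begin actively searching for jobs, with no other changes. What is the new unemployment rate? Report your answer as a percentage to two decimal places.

New unemployment rate ≈ 6.17%.

Initially, labor force = 118,318 + 6,532 = 124,850, so u = 6,532/124,850 = 5.23%.
After the change, unemployed and labor force both rise by 1,254 → E = 118,318, U = 7,786, labor force = 126,104.
New unemployment rate = 7,786 / 126,104 = 6.17%.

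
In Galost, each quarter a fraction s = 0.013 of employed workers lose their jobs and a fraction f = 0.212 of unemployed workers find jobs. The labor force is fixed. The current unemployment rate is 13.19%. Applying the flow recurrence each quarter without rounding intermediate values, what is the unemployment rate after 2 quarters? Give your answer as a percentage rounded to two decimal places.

With a fixed labor force, u_{t+1} = u_t + s·(1−u_t) − f·u_t = u_t·(1−s−f) + s.
Here 1−s−f = 0.775 and s = 0.013.
u_1 = 0.131900 × 0.775 + 0.013 = 0.115222.
u_2 = 0.115222 × 0.775 + 0.013 = 0.102297.

Unemployment rate after two quarters ≈ 10.23%.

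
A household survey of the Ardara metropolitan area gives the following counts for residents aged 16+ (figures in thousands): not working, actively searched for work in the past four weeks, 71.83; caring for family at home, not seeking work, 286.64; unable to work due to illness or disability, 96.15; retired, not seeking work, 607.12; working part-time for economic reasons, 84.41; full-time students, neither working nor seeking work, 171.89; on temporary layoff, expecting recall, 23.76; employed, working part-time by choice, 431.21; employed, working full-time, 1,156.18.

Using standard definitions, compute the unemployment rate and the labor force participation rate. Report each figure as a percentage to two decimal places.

Unemployment rate ≈ 5.41%; labor force participation rate ≈ 60.34%.

Employed = 84.41 + 431.21 + 1,156.18 = 1,671.80 thousand (anyone who worked, including part-time for economic reasons, counts as employed).
Unemployed = 71.83 + 23.76 = 95.59 thousand (jobless and actively searching, or on temporary layoff).
Labor force = 1,671.80 + 95.59 = 1,767.39 thousand.
Not in labor force = 286.64 + 96.15 + 607.12 + 171.89 = 1,161.80 thousand (those not working and not actively searching are outside the labor force).
Civilian working-age population = 1,767.39 + 1,161.80 = 2,929.19 thousand.
Unemployment rate = 95.59 / 1,767.39 = 5.41%.
Labor force participation rate = 1,767.39 / 2,929.19 = 60.34%.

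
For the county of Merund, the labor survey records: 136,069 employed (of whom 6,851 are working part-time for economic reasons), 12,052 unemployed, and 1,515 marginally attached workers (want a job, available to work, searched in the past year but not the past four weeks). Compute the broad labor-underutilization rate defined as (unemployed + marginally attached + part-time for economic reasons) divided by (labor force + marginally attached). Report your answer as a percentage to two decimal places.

Labor force = 136,069 + 12,052 = 148,121.
Numerator = 12,052 + 1,515 + 6,851 = 20,418.
Denominator = 148,121 + 1,515 = 149,636.
Broad rate = 20,418 / 149,636 = 13.65%.

Broad underutilization rate ≈ 13.65%.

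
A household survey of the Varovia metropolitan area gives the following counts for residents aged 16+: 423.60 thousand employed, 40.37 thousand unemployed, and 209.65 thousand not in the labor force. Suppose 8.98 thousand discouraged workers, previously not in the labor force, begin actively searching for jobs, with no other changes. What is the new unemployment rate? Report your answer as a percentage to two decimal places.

Initially, labor force = 423.60 + 40.37 = 463.97 thousand, so u = 40.37/463.97 = 8.70%.
After the change, unemployed and labor force both rise by 8.98 → E = 423.60, U = 49.35, labor force = 472.95 thousand.
New unemployment rate = 49.35 / 472.95 = 10.43%.

New unemployment rate ≈ 10.43%.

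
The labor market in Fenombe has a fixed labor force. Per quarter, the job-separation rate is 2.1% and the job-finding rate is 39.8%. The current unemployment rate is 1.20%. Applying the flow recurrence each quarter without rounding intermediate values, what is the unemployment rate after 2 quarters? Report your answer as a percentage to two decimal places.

With a fixed labor force, u_{t+1} = u_t + s·(1−u_t) − f·u_t = u_t·(1−s−f) + s.
Here 1−s−f = 0.581 and s = 0.021.
u_1 = 0.012000 × 0.581 + 0.021 = 0.027972.
u_2 = 0.027972 × 0.581 + 0.021 = 0.037252.

Unemployment rate after two quarters ≈ 3.73%.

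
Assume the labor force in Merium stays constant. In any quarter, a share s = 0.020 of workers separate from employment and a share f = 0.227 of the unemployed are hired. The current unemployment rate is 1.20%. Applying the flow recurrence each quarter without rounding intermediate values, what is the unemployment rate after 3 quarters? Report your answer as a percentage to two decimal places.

Unemployment rate after three quarters ≈ 5.15%.

With a fixed labor force, u_{t+1} = u_t + s·(1−u_t) − f·u_t = u_t·(1−s−f) + s.
Here 1−s−f = 0.753 and s = 0.020.
u_1 = 0.012000 × 0.753 + 0.020 = 0.029036.
u_2 = 0.029036 × 0.753 + 0.020 = 0.041864.
u_3 = 0.041864 × 0.753 + 0.020 = 0.051524.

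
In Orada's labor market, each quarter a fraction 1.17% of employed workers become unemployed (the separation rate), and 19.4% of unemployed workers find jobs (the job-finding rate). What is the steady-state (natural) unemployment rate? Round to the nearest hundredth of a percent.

Steady-state unemployment rate ≈ 5.69%.

At steady state the flows balance: s·E = f·U, so U/(E+U) = s/(s+f).
u* = 1.17 / (1.17 + 19.4) = 1.17 / 20.57 = 5.69%.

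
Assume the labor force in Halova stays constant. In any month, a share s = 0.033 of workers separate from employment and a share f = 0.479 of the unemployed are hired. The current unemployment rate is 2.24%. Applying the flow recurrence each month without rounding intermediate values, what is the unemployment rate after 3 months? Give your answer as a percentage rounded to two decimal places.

With a fixed labor force, u_{t+1} = u_t + s·(1−u_t) − f·u_t = u_t·(1−s−f) + s.
Here 1−s−f = 0.488 and s = 0.033.
u_1 = 0.022400 × 0.488 + 0.033 = 0.043931.
u_2 = 0.043931 × 0.488 + 0.033 = 0.054438.
u_3 = 0.054438 × 0.488 + 0.033 = 0.059566.

Unemployment rate after three months ≈ 5.96%.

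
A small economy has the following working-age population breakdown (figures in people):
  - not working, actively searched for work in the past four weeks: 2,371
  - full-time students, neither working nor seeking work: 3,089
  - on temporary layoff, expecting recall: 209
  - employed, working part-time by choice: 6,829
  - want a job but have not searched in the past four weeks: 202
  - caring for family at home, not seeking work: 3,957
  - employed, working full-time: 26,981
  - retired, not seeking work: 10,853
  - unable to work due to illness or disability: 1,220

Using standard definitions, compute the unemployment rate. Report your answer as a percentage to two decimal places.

Unemployment rate ≈ 7.09%.

Employed = 6,829 + 26,981 = 33,810.
Unemployed = 2,371 + 209 = 2,580 (jobless and actively searching, or on temporary layoff).
Labor force = 33,810 + 2,580 = 36,390.
Unemployment rate = 2,580 / 36,390 = 7.09%.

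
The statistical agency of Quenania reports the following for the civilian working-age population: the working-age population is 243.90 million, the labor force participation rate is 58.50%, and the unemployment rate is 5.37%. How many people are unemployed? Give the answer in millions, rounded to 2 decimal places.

Labor force = 0.5850 × 243.90 = 142.68 million.
Unemployed = 0.0537 × 142.68 ≈ 7.66 million.

About 7.66 million are unemployed.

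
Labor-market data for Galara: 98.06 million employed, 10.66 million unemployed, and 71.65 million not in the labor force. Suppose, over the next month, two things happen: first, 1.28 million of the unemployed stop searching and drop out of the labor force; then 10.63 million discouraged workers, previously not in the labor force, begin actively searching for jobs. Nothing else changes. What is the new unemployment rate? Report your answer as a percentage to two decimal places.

Initially, labor force = 98.06 + 10.66 = 108.72 million, so u = 10.66/108.72 = 9.81%.
After the first change, unemployed and labor force both fall by 1.28 → E = 98.06, U = 9.38, labor force = 107.44 million.
After the second change, unemployed and labor force both rise by 10.63 → E = 98.06, U = 20.01, labor force = 118.07 million.
New unemployment rate = 20.01 / 118.07 = 16.95%.

New unemployment rate ≈ 16.95%.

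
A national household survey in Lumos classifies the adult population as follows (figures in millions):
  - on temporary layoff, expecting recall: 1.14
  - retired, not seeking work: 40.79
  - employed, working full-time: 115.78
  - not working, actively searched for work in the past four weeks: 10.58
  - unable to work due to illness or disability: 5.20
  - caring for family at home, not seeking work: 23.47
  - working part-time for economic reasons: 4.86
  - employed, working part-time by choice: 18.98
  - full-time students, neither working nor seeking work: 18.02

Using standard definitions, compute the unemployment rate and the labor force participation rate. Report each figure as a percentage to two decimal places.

Employed = 115.78 + 4.86 + 18.98 = 139.62 million (anyone who worked, including part-time for economic reasons, counts as employed).
Unemployed = 1.14 + 10.58 = 11.72 million (jobless and actively searching, or on temporary layoff).
Labor force = 139.62 + 11.72 = 151.34 million.
Not in labor force = 40.79 + 5.20 + 23.47 + 18.02 = 87.48 million (those not working and not actively searching are outside the labor force).
Civilian working-age population = 151.34 + 87.48 = 238.82 million.
Unemployment rate = 11.72 / 151.34 = 7.74%.
Labor force participation rate = 151.34 / 238.82 = 63.37%.

Unemployment rate ≈ 7.74%; labor force participation rate ≈ 63.37%.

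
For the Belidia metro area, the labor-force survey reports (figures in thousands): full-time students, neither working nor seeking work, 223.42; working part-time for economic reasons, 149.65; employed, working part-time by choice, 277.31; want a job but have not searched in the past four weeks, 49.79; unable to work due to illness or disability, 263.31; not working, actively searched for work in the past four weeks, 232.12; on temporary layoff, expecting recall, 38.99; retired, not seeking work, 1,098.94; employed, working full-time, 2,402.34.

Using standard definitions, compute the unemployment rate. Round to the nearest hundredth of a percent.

Employed = 149.65 + 277.31 + 2,402.34 = 2,829.30 thousand (anyone who worked, including part-time for economic reasons, counts as employed).
Unemployed = 232.12 + 38.99 = 271.11 thousand (jobless and actively searching, or on temporary layoff).
Labor force = 2,829.30 + 271.11 = 3,100.41 thousand.
Unemployment rate = 271.11 / 3,100.41 = 8.74%.

Unemployment rate ≈ 8.74%.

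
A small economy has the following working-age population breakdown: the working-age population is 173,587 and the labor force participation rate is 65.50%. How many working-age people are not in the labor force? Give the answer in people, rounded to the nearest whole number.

Share not in the labor force = 1 − 0.6550 = 0.3450.
Not in labor force = 0.3450 × 173,587 ≈ 59,888.

About 59,888 are not in the labor force.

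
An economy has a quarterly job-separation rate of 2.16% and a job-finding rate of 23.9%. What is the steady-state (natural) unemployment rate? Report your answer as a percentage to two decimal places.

Steady-state unemployment rate ≈ 8.29%.

At steady state the flows balance: s·E = f·U, so U/(E+U) = s/(s+f).
u* = 2.16 / (2.16 + 23.9) = 2.16 / 26.06 = 8.29%.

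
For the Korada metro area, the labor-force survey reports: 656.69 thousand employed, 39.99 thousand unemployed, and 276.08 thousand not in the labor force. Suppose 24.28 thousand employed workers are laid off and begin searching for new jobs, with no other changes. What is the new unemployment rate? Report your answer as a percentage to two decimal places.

Initially, labor force = 656.69 + 39.99 = 696.68 thousand, so u = 39.99/696.68 = 5.74%.
After the change, employed falls and unemployed rises by 24.28; labor force unchanged → E = 632.41, U = 64.27, labor force = 696.68 thousand.
New unemployment rate = 64.27 / 696.68 = 9.23%.

New unemployment rate ≈ 9.23%.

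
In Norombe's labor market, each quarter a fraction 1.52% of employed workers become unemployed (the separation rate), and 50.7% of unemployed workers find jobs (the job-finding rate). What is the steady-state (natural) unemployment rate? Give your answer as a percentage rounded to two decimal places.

Steady-state unemployment rate ≈ 2.91%.

At steady state the flows balance: s·E = f·U, so U/(E+U) = s/(s+f).
u* = 1.52 / (1.52 + 50.7) = 1.52 / 52.22 = 2.91%.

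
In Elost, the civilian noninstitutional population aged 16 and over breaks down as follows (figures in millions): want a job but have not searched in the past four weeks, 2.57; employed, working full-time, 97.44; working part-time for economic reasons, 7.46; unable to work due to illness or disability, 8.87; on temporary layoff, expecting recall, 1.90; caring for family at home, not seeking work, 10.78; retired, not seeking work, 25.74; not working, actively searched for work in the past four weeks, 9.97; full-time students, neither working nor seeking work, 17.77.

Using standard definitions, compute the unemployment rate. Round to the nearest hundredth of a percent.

Employed = 97.44 + 7.46 = 104.90 million (anyone who worked, including part-time for economic reasons, counts as employed).
Unemployed = 1.90 + 9.97 = 11.87 million (jobless and actively searching, or on temporary layoff).
Labor force = 104.90 + 11.87 = 116.77 million.
Unemployment rate = 11.87 / 116.77 = 10.17%.

Unemployment rate ≈ 10.17%.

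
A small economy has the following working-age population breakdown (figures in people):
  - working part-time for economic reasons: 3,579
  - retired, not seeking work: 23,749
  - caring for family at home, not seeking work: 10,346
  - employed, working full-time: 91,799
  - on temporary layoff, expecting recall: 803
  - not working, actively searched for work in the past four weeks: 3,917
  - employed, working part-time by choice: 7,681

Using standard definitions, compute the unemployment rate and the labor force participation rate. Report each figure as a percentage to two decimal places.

Unemployment rate ≈ 4.38%; labor force participation rate ≈ 75.97%.

Employed = 3,579 + 91,799 + 7,681 = 103,059 (anyone who worked, including part-time for economic reasons, counts as employed).
Unemployed = 803 + 3,917 = 4,720 (jobless and actively searching, or on temporary layoff).
Labor force = 103,059 + 4,720 = 107,779.
Not in labor force = 23,749 + 10,346 = 34,095 (those not working and not actively searching are outside the labor force).
Civilian working-age population = 107,779 + 34,095 = 141,874.
Unemployment rate = 4,720 / 107,779 = 4.38%.
Labor force participation rate = 107,779 / 141,874 = 75.97%.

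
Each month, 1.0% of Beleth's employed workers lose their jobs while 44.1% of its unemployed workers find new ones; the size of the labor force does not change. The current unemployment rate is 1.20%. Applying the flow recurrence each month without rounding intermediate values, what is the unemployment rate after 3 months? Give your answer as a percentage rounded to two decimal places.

With a fixed labor force, u_{t+1} = u_t + s·(1−u_t) − f·u_t = u_t·(1−s−f) + s.
Here 1−s−f = 0.549 and s = 0.010.
u_1 = 0.012000 × 0.549 + 0.010 = 0.016588.
u_2 = 0.016588 × 0.549 + 0.010 = 0.019107.
u_3 = 0.019107 × 0.549 + 0.010 = 0.020490.

Unemployment rate after three months ≈ 2.05%.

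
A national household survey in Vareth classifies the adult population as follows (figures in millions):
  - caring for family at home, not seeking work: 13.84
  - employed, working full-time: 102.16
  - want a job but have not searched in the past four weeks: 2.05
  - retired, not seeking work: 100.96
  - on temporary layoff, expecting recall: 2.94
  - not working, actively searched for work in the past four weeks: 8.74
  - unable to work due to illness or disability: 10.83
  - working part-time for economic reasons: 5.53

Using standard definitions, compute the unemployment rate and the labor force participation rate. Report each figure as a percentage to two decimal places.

Employed = 102.16 + 5.53 = 107.69 million (anyone who worked, including part-time for economic reasons, counts as employed).
Unemployed = 2.94 + 8.74 = 11.68 million (jobless and actively searching, or on temporary layoff).
Labor force = 107.69 + 11.68 = 119.37 million.
Not in labor force = 13.84 + 2.05 + 100.96 + 10.83 = 127.68 million (those not working and not actively searching are outside the labor force — including those who want a job but have given up searching).
Civilian working-age population = 119.37 + 127.68 = 247.05 million.
Unemployment rate = 11.68 / 119.37 = 9.78%.
Labor force participation rate = 119.37 / 247.05 = 48.32%.

Unemployment rate ≈ 9.78%; labor force participation rate ≈ 48.32%.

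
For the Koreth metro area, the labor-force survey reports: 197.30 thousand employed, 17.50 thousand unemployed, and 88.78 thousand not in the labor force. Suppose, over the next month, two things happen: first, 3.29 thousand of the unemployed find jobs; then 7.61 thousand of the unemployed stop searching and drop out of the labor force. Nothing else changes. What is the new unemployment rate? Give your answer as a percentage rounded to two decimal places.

Initially, labor force = 197.30 + 17.50 = 214.80 thousand, so u = 17.50/214.80 = 8.15%.
After the first change, unemployed falls and employed rises by 3.29; labor force unchanged → E = 200.59, U = 14.21, labor force = 214.80 thousand.
After the second change, unemployed and labor force both fall by 7.61 → E = 200.59, U = 6.60, labor force = 207.19 thousand.
New unemployment rate = 6.60 / 207.19 = 3.19%.

New unemployment rate ≈ 3.19%.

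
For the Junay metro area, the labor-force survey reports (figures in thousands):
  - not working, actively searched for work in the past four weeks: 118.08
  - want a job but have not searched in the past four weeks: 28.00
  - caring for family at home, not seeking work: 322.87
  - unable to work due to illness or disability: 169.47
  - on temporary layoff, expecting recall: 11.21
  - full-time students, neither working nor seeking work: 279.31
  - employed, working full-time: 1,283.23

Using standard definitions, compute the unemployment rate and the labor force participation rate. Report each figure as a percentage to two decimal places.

Unemployment rate ≈ 9.15%; labor force participation rate ≈ 63.85%.

Employed = 1,283.23 thousand.
Unemployed = 118.08 + 11.21 = 129.29 thousand (jobless and actively searching, or on temporary layoff).
Labor force = 1,283.23 + 129.29 = 1,412.52 thousand.
Not in labor force = 28.00 + 322.87 + 169.47 + 279.31 = 799.65 thousand (those not working and not actively searching are outside the labor force — including those who want a job but have given up searching).
Civilian working-age population = 1,412.52 + 799.65 = 2,212.17 thousand.
Unemployment rate = 129.29 / 1,412.52 = 9.15%.
Labor force participation rate = 1,412.52 / 2,212.17 = 63.85%.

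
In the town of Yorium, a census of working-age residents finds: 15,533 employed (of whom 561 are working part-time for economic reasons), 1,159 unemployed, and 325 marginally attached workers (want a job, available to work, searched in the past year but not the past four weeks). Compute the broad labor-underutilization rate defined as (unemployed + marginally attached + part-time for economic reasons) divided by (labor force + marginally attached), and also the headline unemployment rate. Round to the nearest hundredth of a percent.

Broad underutilization rate ≈ 12.02%; headline unemployment rate ≈ 6.94%.

Labor force = 15,533 + 1,159 = 16,692.
Numerator = 1,159 + 325 + 561 = 2,045.
Denominator = 16,692 + 325 = 17,017.
Broad rate = 2,045 / 17,017 = 12.02%.
Headline unemployment rate = 1,159 / 16,692 = 6.94%.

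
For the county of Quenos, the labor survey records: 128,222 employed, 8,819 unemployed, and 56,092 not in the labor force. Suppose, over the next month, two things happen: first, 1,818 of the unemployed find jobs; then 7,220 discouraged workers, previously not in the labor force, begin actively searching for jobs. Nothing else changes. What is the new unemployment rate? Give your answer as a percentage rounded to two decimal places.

New unemployment rate ≈ 9.86%.

Initially, labor force = 128,222 + 8,819 = 137,041, so u = 8,819/137,041 = 6.44%.
After the first change, unemployed falls and employed rises by 1,818; labor force unchanged → E = 130,040, U = 7,001, labor force = 137,041.
After the second change, unemployed and labor force both rise by 7,220 → E = 130,040, U = 14,221, labor force = 144,261.
New unemployment rate = 14,221 / 144,261 = 9.86%.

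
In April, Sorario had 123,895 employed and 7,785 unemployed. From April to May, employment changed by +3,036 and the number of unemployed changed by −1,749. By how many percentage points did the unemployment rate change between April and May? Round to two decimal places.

April: labor force = 123,895 + 7,785 = 131,680; u = 7,785/131,680 = 5.91%.
May: labor force = 126,931 + 6,036 = 132,967; u = 6,036/132,967 = 4.54%.
Change = 4.54% − 5.91% = −1.37 pp.

The unemployment rate changed by −1.37 percentage points.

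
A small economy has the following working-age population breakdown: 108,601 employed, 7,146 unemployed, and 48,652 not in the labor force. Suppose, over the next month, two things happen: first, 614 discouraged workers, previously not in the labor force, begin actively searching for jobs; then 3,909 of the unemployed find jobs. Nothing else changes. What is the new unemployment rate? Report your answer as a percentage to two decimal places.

Initially, labor force = 108,601 + 7,146 = 115,747, so u = 7,146/115,747 = 6.17%.
After the first change, unemployed and labor force both rise by 614 → E = 108,601, U = 7,760, labor force = 116,361.
After the second change, unemployed falls and employed rises by 3,909; labor force unchanged → E = 112,510, U = 3,851, labor force = 116,361.
New unemployment rate = 3,851 / 116,361 = 3.31%.

New unemployment rate ≈ 3.31%.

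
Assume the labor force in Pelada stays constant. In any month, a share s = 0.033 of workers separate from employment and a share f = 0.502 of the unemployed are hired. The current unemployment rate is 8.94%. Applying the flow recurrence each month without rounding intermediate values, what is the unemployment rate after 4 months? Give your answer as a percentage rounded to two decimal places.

Unemployment rate after four months ≈ 6.30%.

With a fixed labor force, u_{t+1} = u_t + s·(1−u_t) − f·u_t = u_t·(1−s−f) + s.
Here 1−s−f = 0.465 and s = 0.033.
u_1 = 0.089400 × 0.465 + 0.033 = 0.074571.
u_2 = 0.074571 × 0.465 + 0.033 = 0.067676.
u_3 = 0.067676 × 0.465 + 0.033 = 0.064469.
u_4 = 0.064469 × 0.465 + 0.033 = 0.062978.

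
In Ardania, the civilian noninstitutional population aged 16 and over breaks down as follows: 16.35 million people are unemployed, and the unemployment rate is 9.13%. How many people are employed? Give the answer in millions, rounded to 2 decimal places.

About 162.73 million are employed.

Labor force = U / u = 16.35 / 0.0913 ≈ 179.08 million.
Employed = labor force − unemployed = 179.08 − 16.35 = 162.73 million.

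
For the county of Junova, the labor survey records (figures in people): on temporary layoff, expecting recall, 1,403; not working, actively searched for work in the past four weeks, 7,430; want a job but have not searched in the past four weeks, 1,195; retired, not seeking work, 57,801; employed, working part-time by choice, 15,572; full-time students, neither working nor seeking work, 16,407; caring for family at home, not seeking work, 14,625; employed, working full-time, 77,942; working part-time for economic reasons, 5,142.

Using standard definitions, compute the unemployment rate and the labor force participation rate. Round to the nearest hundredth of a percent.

Unemployment rate ≈ 8.22%; labor force participation rate ≈ 54.42%.

Employed = 15,572 + 77,942 + 5,142 = 98,656 (anyone who worked, including part-time for economic reasons, counts as employed).
Unemployed = 1,403 + 7,430 = 8,833 (jobless and actively searching, or on temporary layoff).
Labor force = 98,656 + 8,833 = 107,489.
Not in labor force = 1,195 + 57,801 + 16,407 + 14,625 = 90,028 (those not working and not actively searching are outside the labor force — including those who want a job but have given up searching).
Civilian working-age population = 107,489 + 90,028 = 197,517.
Unemployment rate = 8,833 / 107,489 = 8.22%.
Labor force participation rate = 107,489 / 197,517 = 54.42%.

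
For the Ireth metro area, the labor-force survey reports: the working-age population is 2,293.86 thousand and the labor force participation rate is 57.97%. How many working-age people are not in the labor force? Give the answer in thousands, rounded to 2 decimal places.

About 964.11 thousand are not in the labor force.

Share not in the labor force = 1 − 0.5797 = 0.4203.
Not in labor force = 0.4203 × 2,293.86 ≈ 964.11 thousand.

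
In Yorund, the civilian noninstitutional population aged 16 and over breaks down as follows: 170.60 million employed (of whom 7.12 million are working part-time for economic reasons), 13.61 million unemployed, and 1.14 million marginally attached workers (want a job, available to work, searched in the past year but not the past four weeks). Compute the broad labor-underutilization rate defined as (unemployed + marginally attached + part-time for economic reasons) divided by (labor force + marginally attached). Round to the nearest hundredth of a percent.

Broad underutilization rate ≈ 11.80%.

Labor force = 170.60 + 13.61 = 184.21 million.
Numerator = 13.61 + 1.14 + 7.12 = 21.87 million.
Denominator = 184.21 + 1.14 = 185.35 million.
Broad rate = 21.87 / 185.35 = 11.80%.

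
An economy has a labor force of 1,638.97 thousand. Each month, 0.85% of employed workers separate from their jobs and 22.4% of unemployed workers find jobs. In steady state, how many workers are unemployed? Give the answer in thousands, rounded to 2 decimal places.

About 59.92 thousand are unemployed in steady state.

Steady-state unemployment rate u* = s/(s+f) = 0.85/(0.85+22.4) = 0.036559.
Unemployed = u* × labor force = 0.036559 × 1,638.97 ≈ 59.92 thousand.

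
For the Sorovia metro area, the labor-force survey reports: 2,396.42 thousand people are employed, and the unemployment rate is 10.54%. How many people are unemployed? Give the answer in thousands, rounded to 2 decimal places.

About 282.34 thousand are unemployed.

Let U be the number unemployed. The labor force is E + U, and U/(E+U) = 0.1054.
So U = 0.1054 × 2,396.42 / (1 − 0.1054) = 252.5827 / 0.8946 ≈ 282.34 thousand.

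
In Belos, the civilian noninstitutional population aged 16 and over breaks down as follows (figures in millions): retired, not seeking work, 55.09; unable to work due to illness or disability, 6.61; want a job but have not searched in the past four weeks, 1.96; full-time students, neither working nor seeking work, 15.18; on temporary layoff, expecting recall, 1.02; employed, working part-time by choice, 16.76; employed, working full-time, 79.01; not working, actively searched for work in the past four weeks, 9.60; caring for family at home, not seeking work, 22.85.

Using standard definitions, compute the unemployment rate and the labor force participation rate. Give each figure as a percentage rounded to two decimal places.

Employed = 16.76 + 79.01 = 95.77 million.
Unemployed = 1.02 + 9.60 = 10.62 million (jobless and actively searching, or on temporary layoff).
Labor force = 95.77 + 10.62 = 106.39 million.
Not in labor force = 55.09 + 6.61 + 1.96 + 15.18 + 22.85 = 101.69 million (those not working and not actively searching are outside the labor force — including those who want a job but have given up searching).
Civilian working-age population = 106.39 + 101.69 = 208.08 million.
Unemployment rate = 10.62 / 106.39 = 9.98%.
Labor force participation rate = 106.39 / 208.08 = 51.13%.

Unemployment rate ≈ 9.98%; labor force participation rate ≈ 51.13%.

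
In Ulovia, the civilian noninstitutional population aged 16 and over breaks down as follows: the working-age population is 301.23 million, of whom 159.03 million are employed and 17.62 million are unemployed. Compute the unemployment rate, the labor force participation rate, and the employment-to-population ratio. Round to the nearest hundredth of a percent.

Unemployment rate ≈ 9.97%; labor force participation rate ≈ 58.64%; employment-population ratio ≈ 52.79%.

Labor force = employed + unemployed = 159.03 + 17.62 = 176.65 million.
Unemployment rate = 17.62 / 176.65 = 9.97%.
Labor force participation rate = 176.65 / 301.23 = 58.64%.
Employment-population ratio = 159.03 / 301.23 = 52.79%.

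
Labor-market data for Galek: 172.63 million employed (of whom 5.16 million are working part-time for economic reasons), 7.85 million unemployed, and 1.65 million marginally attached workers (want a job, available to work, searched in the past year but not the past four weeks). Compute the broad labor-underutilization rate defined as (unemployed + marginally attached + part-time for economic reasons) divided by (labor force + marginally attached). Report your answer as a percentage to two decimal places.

Labor force = 172.63 + 7.85 = 180.48 million.
Numerator = 7.85 + 1.65 + 5.16 = 14.66 million.
Denominator = 180.48 + 1.65 = 182.13 million.
Broad rate = 14.66 / 182.13 = 8.05%.

Broad underutilization rate ≈ 8.05%.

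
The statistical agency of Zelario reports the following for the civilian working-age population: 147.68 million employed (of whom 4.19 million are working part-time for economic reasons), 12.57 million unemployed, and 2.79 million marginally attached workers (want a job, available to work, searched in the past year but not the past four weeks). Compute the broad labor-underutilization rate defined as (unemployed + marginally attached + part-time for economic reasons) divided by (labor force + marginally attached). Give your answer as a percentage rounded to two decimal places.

Broad underutilization rate ≈ 11.99%.

Labor force = 147.68 + 12.57 = 160.25 million.
Numerator = 12.57 + 2.79 + 4.19 = 19.55 million.
Denominator = 160.25 + 2.79 = 163.04 million.
Broad rate = 19.55 / 163.04 = 11.99%.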